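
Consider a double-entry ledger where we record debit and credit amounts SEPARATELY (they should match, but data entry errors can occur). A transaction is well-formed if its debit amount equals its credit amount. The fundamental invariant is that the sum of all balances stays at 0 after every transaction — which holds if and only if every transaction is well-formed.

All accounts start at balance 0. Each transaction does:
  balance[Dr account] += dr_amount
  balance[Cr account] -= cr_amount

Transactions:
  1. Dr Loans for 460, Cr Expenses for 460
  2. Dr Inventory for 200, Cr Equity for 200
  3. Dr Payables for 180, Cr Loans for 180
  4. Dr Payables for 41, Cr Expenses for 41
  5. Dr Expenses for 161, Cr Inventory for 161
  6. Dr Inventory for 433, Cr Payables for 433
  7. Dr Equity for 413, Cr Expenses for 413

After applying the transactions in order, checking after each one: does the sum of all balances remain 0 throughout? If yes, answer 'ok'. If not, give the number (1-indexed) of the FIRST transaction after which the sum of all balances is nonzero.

Answer: ok

Derivation:
After txn 1: dr=460 cr=460 sum_balances=0
After txn 2: dr=200 cr=200 sum_balances=0
After txn 3: dr=180 cr=180 sum_balances=0
After txn 4: dr=41 cr=41 sum_balances=0
After txn 5: dr=161 cr=161 sum_balances=0
After txn 6: dr=433 cr=433 sum_balances=0
After txn 7: dr=413 cr=413 sum_balances=0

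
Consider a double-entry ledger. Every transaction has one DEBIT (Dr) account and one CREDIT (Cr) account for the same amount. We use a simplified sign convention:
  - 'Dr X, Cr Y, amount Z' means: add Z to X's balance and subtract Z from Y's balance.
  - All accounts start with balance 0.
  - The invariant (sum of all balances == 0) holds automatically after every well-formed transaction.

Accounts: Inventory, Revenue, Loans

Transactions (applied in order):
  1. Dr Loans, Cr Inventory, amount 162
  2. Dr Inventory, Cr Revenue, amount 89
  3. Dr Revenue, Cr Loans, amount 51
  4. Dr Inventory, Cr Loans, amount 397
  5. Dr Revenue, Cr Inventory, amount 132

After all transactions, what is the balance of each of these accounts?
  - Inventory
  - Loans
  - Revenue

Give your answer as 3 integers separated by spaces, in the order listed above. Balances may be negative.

After txn 1 (Dr Loans, Cr Inventory, amount 162): Inventory=-162 Loans=162
After txn 2 (Dr Inventory, Cr Revenue, amount 89): Inventory=-73 Loans=162 Revenue=-89
After txn 3 (Dr Revenue, Cr Loans, amount 51): Inventory=-73 Loans=111 Revenue=-38
After txn 4 (Dr Inventory, Cr Loans, amount 397): Inventory=324 Loans=-286 Revenue=-38
After txn 5 (Dr Revenue, Cr Inventory, amount 132): Inventory=192 Loans=-286 Revenue=94

Answer: 192 -286 94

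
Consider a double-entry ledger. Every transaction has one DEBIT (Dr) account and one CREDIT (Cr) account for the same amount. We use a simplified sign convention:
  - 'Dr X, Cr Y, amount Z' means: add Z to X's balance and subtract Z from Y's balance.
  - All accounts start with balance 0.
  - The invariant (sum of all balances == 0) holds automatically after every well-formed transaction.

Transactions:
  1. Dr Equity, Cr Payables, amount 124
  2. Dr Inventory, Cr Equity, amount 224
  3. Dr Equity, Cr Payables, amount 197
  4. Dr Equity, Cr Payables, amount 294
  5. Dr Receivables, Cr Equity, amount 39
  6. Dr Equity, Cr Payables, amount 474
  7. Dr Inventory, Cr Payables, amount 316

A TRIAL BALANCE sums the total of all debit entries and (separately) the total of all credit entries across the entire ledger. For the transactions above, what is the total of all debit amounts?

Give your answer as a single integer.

Answer: 1668

Derivation:
Txn 1: debit+=124
Txn 2: debit+=224
Txn 3: debit+=197
Txn 4: debit+=294
Txn 5: debit+=39
Txn 6: debit+=474
Txn 7: debit+=316
Total debits = 1668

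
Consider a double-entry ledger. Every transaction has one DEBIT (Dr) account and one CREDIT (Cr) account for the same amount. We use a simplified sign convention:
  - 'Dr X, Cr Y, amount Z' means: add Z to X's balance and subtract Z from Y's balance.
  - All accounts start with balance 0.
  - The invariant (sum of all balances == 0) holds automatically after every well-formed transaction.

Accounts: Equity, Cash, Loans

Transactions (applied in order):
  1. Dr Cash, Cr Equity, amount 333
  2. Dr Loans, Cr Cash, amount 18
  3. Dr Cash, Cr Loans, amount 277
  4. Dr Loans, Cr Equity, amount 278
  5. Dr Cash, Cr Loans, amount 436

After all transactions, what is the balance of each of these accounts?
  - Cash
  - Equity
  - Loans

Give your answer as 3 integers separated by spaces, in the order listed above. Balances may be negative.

Answer: 1028 -611 -417

Derivation:
After txn 1 (Dr Cash, Cr Equity, amount 333): Cash=333 Equity=-333
After txn 2 (Dr Loans, Cr Cash, amount 18): Cash=315 Equity=-333 Loans=18
After txn 3 (Dr Cash, Cr Loans, amount 277): Cash=592 Equity=-333 Loans=-259
After txn 4 (Dr Loans, Cr Equity, amount 278): Cash=592 Equity=-611 Loans=19
After txn 5 (Dr Cash, Cr Loans, amount 436): Cash=1028 Equity=-611 Loans=-417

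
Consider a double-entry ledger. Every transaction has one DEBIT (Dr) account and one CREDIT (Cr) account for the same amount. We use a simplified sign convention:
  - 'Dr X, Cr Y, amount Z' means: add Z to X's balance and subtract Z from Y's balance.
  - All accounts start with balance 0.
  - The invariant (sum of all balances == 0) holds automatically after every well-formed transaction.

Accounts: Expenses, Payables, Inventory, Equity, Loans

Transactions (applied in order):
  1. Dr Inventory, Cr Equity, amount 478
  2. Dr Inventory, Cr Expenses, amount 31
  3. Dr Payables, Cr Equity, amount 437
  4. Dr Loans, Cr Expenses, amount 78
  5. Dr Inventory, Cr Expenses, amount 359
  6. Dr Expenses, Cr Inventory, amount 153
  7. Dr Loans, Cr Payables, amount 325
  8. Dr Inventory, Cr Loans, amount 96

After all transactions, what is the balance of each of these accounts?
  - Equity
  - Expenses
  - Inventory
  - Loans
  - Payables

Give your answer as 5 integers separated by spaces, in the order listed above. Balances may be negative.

Answer: -915 -315 811 307 112

Derivation:
After txn 1 (Dr Inventory, Cr Equity, amount 478): Equity=-478 Inventory=478
After txn 2 (Dr Inventory, Cr Expenses, amount 31): Equity=-478 Expenses=-31 Inventory=509
After txn 3 (Dr Payables, Cr Equity, amount 437): Equity=-915 Expenses=-31 Inventory=509 Payables=437
After txn 4 (Dr Loans, Cr Expenses, amount 78): Equity=-915 Expenses=-109 Inventory=509 Loans=78 Payables=437
After txn 5 (Dr Inventory, Cr Expenses, amount 359): Equity=-915 Expenses=-468 Inventory=868 Loans=78 Payables=437
After txn 6 (Dr Expenses, Cr Inventory, amount 153): Equity=-915 Expenses=-315 Inventory=715 Loans=78 Payables=437
After txn 7 (Dr Loans, Cr Payables, amount 325): Equity=-915 Expenses=-315 Inventory=715 Loans=403 Payables=112
After txn 8 (Dr Inventory, Cr Loans, amount 96): Equity=-915 Expenses=-315 Inventory=811 Loans=307 Payables=112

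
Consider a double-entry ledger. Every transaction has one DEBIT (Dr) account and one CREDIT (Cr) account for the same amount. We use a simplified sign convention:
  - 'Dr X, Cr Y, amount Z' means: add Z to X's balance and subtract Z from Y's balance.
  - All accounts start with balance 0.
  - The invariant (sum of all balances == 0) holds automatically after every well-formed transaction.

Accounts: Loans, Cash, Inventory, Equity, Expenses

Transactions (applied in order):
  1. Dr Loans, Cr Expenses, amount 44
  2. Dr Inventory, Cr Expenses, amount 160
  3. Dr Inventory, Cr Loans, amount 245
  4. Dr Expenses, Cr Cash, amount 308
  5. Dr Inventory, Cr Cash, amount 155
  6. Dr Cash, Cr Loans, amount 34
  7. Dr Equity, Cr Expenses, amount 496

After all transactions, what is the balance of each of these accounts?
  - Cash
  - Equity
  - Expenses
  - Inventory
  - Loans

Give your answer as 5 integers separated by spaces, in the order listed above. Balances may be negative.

After txn 1 (Dr Loans, Cr Expenses, amount 44): Expenses=-44 Loans=44
After txn 2 (Dr Inventory, Cr Expenses, amount 160): Expenses=-204 Inventory=160 Loans=44
After txn 3 (Dr Inventory, Cr Loans, amount 245): Expenses=-204 Inventory=405 Loans=-201
After txn 4 (Dr Expenses, Cr Cash, amount 308): Cash=-308 Expenses=104 Inventory=405 Loans=-201
After txn 5 (Dr Inventory, Cr Cash, amount 155): Cash=-463 Expenses=104 Inventory=560 Loans=-201
After txn 6 (Dr Cash, Cr Loans, amount 34): Cash=-429 Expenses=104 Inventory=560 Loans=-235
After txn 7 (Dr Equity, Cr Expenses, amount 496): Cash=-429 Equity=496 Expenses=-392 Inventory=560 Loans=-235

Answer: -429 496 -392 560 -235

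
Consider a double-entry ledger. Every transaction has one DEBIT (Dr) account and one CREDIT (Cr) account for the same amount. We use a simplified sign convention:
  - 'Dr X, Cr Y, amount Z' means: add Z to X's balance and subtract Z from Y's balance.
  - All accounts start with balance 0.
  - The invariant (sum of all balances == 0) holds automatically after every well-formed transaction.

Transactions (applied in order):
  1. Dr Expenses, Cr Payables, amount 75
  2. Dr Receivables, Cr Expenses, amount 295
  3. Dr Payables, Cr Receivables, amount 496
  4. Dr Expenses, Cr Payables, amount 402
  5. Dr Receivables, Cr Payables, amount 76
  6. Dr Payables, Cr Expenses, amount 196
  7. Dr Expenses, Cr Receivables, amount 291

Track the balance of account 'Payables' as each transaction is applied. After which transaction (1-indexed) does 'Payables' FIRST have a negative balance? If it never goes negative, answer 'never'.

Answer: 1

Derivation:
After txn 1: Payables=-75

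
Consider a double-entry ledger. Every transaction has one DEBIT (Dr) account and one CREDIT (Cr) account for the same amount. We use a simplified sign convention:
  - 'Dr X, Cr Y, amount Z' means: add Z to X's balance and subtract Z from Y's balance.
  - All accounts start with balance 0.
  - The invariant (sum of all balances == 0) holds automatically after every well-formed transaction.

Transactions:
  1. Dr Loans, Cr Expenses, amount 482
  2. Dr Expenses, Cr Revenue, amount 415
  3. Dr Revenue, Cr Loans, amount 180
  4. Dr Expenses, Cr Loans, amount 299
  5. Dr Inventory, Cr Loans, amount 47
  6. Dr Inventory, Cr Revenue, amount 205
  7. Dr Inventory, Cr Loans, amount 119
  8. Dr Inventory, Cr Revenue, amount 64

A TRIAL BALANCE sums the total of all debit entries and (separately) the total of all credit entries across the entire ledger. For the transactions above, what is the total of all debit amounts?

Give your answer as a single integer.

Txn 1: debit+=482
Txn 2: debit+=415
Txn 3: debit+=180
Txn 4: debit+=299
Txn 5: debit+=47
Txn 6: debit+=205
Txn 7: debit+=119
Txn 8: debit+=64
Total debits = 1811

Answer: 1811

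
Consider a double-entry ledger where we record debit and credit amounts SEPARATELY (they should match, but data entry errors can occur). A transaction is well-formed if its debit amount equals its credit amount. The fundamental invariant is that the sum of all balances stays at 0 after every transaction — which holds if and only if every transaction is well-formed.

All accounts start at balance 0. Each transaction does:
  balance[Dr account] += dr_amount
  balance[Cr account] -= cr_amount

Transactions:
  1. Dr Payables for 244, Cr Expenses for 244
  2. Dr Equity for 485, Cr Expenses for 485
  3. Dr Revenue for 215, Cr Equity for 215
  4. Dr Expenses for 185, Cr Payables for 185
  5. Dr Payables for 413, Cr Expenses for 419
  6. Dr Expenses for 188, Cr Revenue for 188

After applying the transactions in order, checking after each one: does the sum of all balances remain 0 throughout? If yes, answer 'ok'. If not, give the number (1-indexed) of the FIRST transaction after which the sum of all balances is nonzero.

After txn 1: dr=244 cr=244 sum_balances=0
After txn 2: dr=485 cr=485 sum_balances=0
After txn 3: dr=215 cr=215 sum_balances=0
After txn 4: dr=185 cr=185 sum_balances=0
After txn 5: dr=413 cr=419 sum_balances=-6
After txn 6: dr=188 cr=188 sum_balances=-6

Answer: 5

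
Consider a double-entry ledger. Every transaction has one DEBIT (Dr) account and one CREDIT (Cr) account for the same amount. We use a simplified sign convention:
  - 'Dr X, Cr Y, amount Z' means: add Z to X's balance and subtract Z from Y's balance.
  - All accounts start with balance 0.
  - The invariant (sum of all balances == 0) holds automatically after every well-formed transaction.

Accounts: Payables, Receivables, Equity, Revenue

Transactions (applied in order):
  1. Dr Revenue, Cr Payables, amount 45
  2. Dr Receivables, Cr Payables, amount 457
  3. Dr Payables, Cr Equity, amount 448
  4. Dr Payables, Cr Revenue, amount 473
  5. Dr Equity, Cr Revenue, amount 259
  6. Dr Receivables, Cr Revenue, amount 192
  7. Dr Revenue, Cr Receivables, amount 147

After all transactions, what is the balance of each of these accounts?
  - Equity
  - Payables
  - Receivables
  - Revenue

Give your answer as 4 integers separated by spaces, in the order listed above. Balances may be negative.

After txn 1 (Dr Revenue, Cr Payables, amount 45): Payables=-45 Revenue=45
After txn 2 (Dr Receivables, Cr Payables, amount 457): Payables=-502 Receivables=457 Revenue=45
After txn 3 (Dr Payables, Cr Equity, amount 448): Equity=-448 Payables=-54 Receivables=457 Revenue=45
After txn 4 (Dr Payables, Cr Revenue, amount 473): Equity=-448 Payables=419 Receivables=457 Revenue=-428
After txn 5 (Dr Equity, Cr Revenue, amount 259): Equity=-189 Payables=419 Receivables=457 Revenue=-687
After txn 6 (Dr Receivables, Cr Revenue, amount 192): Equity=-189 Payables=419 Receivables=649 Revenue=-879
After txn 7 (Dr Revenue, Cr Receivables, amount 147): Equity=-189 Payables=419 Receivables=502 Revenue=-732

Answer: -189 419 502 -732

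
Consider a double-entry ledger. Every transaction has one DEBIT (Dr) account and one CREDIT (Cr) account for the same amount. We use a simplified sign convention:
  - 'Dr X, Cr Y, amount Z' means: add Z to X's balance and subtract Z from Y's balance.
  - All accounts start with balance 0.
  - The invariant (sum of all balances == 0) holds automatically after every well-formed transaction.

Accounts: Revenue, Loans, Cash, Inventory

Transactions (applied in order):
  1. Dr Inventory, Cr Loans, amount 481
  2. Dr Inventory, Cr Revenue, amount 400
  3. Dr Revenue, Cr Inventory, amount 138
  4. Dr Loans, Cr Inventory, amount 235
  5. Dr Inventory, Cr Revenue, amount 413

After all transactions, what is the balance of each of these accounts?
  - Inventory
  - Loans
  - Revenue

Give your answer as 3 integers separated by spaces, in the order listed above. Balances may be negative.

Answer: 921 -246 -675

Derivation:
After txn 1 (Dr Inventory, Cr Loans, amount 481): Inventory=481 Loans=-481
After txn 2 (Dr Inventory, Cr Revenue, amount 400): Inventory=881 Loans=-481 Revenue=-400
After txn 3 (Dr Revenue, Cr Inventory, amount 138): Inventory=743 Loans=-481 Revenue=-262
After txn 4 (Dr Loans, Cr Inventory, amount 235): Inventory=508 Loans=-246 Revenue=-262
After txn 5 (Dr Inventory, Cr Revenue, amount 413): Inventory=921 Loans=-246 Revenue=-675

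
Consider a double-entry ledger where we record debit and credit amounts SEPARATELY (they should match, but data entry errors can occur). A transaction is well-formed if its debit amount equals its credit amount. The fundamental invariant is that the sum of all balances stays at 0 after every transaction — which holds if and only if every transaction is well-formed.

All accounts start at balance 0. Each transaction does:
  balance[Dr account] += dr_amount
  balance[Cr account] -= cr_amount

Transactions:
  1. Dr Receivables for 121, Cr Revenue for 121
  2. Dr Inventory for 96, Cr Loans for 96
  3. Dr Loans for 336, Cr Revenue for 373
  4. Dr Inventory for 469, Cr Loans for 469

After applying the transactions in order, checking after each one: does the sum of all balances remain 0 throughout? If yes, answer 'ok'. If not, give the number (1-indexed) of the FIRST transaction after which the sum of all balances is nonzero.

After txn 1: dr=121 cr=121 sum_balances=0
After txn 2: dr=96 cr=96 sum_balances=0
After txn 3: dr=336 cr=373 sum_balances=-37
After txn 4: dr=469 cr=469 sum_balances=-37

Answer: 3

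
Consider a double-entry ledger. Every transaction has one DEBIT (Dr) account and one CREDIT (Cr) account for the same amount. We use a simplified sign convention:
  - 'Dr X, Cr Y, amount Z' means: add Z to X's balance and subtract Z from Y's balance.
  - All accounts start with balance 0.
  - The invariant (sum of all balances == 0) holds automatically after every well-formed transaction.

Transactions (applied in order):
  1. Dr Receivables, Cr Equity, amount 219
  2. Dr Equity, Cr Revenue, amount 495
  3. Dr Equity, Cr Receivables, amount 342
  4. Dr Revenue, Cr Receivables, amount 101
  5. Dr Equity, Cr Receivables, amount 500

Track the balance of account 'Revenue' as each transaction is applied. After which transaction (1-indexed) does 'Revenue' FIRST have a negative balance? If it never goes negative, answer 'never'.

After txn 1: Revenue=0
After txn 2: Revenue=-495

Answer: 2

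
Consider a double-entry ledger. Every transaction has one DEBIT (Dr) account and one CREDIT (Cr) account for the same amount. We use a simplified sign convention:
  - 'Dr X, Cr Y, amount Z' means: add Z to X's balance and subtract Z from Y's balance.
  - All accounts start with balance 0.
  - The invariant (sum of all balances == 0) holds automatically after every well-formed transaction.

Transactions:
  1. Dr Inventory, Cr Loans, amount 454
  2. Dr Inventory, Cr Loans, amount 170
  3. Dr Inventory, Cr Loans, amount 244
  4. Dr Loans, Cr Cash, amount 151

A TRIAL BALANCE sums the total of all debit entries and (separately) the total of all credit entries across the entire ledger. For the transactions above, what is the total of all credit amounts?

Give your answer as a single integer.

Txn 1: credit+=454
Txn 2: credit+=170
Txn 3: credit+=244
Txn 4: credit+=151
Total credits = 1019

Answer: 1019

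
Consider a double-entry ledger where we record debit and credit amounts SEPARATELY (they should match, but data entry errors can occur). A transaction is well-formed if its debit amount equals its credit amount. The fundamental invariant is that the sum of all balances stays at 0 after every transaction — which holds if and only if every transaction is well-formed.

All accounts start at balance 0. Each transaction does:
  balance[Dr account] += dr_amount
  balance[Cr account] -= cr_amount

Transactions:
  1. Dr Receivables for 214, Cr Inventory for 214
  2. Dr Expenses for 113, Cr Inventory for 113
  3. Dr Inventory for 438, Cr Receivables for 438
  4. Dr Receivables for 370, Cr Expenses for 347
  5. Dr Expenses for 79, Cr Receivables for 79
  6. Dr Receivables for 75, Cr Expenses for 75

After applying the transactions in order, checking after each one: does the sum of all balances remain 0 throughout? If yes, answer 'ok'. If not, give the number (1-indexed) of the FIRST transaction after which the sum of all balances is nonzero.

After txn 1: dr=214 cr=214 sum_balances=0
After txn 2: dr=113 cr=113 sum_balances=0
After txn 3: dr=438 cr=438 sum_balances=0
After txn 4: dr=370 cr=347 sum_balances=23
After txn 5: dr=79 cr=79 sum_balances=23
After txn 6: dr=75 cr=75 sum_balances=23

Answer: 4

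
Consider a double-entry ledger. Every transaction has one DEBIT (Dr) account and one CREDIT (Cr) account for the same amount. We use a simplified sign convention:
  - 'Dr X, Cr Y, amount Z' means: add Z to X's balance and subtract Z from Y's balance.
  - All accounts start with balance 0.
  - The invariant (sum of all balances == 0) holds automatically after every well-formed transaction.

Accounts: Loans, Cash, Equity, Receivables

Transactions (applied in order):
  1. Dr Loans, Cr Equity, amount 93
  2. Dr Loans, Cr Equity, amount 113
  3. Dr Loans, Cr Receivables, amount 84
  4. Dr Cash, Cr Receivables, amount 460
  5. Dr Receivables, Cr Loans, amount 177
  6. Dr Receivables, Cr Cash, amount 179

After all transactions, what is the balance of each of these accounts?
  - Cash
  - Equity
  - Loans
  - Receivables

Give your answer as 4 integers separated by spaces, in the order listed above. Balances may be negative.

After txn 1 (Dr Loans, Cr Equity, amount 93): Equity=-93 Loans=93
After txn 2 (Dr Loans, Cr Equity, amount 113): Equity=-206 Loans=206
After txn 3 (Dr Loans, Cr Receivables, amount 84): Equity=-206 Loans=290 Receivables=-84
After txn 4 (Dr Cash, Cr Receivables, amount 460): Cash=460 Equity=-206 Loans=290 Receivables=-544
After txn 5 (Dr Receivables, Cr Loans, amount 177): Cash=460 Equity=-206 Loans=113 Receivables=-367
After txn 6 (Dr Receivables, Cr Cash, amount 179): Cash=281 Equity=-206 Loans=113 Receivables=-188

Answer: 281 -206 113 -188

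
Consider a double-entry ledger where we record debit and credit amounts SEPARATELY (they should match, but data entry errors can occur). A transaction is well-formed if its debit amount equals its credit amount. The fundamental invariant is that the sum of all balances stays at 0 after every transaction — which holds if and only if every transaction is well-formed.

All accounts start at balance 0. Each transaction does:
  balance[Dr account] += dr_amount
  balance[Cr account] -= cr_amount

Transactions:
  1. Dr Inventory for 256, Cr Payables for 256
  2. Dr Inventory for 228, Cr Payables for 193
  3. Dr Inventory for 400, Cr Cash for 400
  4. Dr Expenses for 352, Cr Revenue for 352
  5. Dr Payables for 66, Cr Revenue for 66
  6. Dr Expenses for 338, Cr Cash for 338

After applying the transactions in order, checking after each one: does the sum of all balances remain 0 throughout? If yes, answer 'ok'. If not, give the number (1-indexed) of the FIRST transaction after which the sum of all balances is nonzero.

After txn 1: dr=256 cr=256 sum_balances=0
After txn 2: dr=228 cr=193 sum_balances=35
After txn 3: dr=400 cr=400 sum_balances=35
After txn 4: dr=352 cr=352 sum_balances=35
After txn 5: dr=66 cr=66 sum_balances=35
After txn 6: dr=338 cr=338 sum_balances=35

Answer: 2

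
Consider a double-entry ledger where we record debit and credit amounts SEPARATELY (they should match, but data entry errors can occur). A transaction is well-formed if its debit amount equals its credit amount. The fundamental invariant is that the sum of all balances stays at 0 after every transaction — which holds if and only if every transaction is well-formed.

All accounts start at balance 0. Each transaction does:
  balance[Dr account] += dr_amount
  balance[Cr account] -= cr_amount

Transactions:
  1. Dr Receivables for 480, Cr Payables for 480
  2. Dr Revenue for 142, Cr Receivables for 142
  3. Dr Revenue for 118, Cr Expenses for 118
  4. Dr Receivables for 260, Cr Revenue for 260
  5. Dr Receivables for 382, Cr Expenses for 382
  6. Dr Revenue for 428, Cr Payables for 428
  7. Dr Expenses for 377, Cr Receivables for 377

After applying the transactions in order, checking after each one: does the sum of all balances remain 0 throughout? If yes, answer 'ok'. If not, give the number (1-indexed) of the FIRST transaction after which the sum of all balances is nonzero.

After txn 1: dr=480 cr=480 sum_balances=0
After txn 2: dr=142 cr=142 sum_balances=0
After txn 3: dr=118 cr=118 sum_balances=0
After txn 4: dr=260 cr=260 sum_balances=0
After txn 5: dr=382 cr=382 sum_balances=0
After txn 6: dr=428 cr=428 sum_balances=0
After txn 7: dr=377 cr=377 sum_balances=0

Answer: ok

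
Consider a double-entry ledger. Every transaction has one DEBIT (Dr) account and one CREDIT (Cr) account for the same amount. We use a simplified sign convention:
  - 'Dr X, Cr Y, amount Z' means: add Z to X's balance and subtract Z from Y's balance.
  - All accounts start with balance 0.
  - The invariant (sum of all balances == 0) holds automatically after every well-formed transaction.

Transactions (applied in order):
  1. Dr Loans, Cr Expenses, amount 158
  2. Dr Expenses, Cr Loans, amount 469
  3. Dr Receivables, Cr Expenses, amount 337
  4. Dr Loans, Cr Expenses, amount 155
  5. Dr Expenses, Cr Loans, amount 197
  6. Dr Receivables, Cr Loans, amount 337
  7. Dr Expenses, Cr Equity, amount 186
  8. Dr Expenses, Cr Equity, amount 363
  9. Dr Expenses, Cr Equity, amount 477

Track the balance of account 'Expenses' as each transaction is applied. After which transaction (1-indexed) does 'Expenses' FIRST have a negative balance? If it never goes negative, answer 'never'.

After txn 1: Expenses=-158

Answer: 1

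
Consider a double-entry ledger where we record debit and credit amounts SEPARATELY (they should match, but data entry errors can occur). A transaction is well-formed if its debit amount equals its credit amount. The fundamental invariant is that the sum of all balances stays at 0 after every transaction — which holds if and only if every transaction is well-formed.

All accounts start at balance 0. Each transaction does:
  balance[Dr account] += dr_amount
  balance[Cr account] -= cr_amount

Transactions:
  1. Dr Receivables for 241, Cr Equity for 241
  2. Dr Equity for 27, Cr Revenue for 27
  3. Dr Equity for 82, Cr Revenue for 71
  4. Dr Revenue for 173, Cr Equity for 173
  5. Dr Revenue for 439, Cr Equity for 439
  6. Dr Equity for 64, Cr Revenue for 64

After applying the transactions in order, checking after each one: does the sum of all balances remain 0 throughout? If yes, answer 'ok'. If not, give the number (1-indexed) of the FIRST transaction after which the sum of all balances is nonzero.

After txn 1: dr=241 cr=241 sum_balances=0
After txn 2: dr=27 cr=27 sum_balances=0
After txn 3: dr=82 cr=71 sum_balances=11
After txn 4: dr=173 cr=173 sum_balances=11
After txn 5: dr=439 cr=439 sum_balances=11
After txn 6: dr=64 cr=64 sum_balances=11

Answer: 3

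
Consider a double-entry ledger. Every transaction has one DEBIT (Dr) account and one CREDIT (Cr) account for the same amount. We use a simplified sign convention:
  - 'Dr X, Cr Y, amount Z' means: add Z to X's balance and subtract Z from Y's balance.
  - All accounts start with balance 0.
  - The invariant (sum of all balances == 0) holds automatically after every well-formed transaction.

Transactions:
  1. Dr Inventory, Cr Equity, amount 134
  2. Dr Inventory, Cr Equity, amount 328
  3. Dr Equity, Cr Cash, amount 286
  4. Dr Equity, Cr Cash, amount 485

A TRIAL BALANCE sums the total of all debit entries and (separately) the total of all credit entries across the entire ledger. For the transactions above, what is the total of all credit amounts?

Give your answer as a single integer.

Answer: 1233

Derivation:
Txn 1: credit+=134
Txn 2: credit+=328
Txn 3: credit+=286
Txn 4: credit+=485
Total credits = 1233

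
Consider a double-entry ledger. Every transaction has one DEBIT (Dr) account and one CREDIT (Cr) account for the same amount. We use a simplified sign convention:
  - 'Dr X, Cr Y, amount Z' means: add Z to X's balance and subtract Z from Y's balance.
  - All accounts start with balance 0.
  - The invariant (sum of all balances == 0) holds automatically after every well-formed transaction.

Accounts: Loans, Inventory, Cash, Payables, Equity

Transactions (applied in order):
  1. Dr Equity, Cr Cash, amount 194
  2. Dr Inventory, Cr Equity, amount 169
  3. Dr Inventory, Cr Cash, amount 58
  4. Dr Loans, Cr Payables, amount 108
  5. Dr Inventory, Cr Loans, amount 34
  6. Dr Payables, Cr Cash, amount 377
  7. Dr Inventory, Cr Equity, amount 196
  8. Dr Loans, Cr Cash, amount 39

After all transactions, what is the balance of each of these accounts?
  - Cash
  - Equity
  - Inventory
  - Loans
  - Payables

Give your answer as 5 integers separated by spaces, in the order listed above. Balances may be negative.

After txn 1 (Dr Equity, Cr Cash, amount 194): Cash=-194 Equity=194
After txn 2 (Dr Inventory, Cr Equity, amount 169): Cash=-194 Equity=25 Inventory=169
After txn 3 (Dr Inventory, Cr Cash, amount 58): Cash=-252 Equity=25 Inventory=227
After txn 4 (Dr Loans, Cr Payables, amount 108): Cash=-252 Equity=25 Inventory=227 Loans=108 Payables=-108
After txn 5 (Dr Inventory, Cr Loans, amount 34): Cash=-252 Equity=25 Inventory=261 Loans=74 Payables=-108
After txn 6 (Dr Payables, Cr Cash, amount 377): Cash=-629 Equity=25 Inventory=261 Loans=74 Payables=269
After txn 7 (Dr Inventory, Cr Equity, amount 196): Cash=-629 Equity=-171 Inventory=457 Loans=74 Payables=269
After txn 8 (Dr Loans, Cr Cash, amount 39): Cash=-668 Equity=-171 Inventory=457 Loans=113 Payables=269

Answer: -668 -171 457 113 269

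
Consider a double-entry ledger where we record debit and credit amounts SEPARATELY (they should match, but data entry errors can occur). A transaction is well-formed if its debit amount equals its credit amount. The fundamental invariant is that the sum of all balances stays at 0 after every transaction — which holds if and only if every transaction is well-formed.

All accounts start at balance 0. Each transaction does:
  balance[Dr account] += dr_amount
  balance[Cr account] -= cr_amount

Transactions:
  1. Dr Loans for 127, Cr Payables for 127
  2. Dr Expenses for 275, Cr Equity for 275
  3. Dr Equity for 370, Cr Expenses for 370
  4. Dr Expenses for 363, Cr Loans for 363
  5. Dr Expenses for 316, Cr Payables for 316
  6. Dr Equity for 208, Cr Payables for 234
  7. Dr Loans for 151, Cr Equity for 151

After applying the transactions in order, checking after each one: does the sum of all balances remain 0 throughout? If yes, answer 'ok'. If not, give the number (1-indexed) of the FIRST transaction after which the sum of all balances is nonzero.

After txn 1: dr=127 cr=127 sum_balances=0
After txn 2: dr=275 cr=275 sum_balances=0
After txn 3: dr=370 cr=370 sum_balances=0
After txn 4: dr=363 cr=363 sum_balances=0
After txn 5: dr=316 cr=316 sum_balances=0
After txn 6: dr=208 cr=234 sum_balances=-26
After txn 7: dr=151 cr=151 sum_balances=-26

Answer: 6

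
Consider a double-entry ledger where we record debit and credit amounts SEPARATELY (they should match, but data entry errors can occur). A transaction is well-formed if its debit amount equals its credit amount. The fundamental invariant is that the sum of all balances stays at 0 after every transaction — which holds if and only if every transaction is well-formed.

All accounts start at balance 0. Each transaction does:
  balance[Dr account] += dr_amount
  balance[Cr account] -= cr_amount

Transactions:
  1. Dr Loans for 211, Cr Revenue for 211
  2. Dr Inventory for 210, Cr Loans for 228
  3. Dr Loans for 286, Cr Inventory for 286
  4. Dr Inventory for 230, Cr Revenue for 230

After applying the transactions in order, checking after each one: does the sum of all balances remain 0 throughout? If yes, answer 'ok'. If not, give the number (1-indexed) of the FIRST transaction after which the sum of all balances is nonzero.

Answer: 2

Derivation:
After txn 1: dr=211 cr=211 sum_balances=0
After txn 2: dr=210 cr=228 sum_balances=-18
After txn 3: dr=286 cr=286 sum_balances=-18
After txn 4: dr=230 cr=230 sum_balances=-18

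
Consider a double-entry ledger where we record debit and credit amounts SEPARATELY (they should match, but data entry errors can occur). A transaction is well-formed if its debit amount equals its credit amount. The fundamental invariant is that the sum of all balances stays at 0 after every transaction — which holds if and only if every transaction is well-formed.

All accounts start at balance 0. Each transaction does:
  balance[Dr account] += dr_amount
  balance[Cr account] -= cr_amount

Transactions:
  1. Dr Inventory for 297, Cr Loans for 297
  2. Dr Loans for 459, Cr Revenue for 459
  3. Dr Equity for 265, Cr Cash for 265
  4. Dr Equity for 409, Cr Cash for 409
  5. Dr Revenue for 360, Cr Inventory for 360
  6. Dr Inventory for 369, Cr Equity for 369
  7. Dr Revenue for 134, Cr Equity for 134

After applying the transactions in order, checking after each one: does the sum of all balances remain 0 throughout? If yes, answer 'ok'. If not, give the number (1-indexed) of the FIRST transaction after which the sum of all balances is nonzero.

After txn 1: dr=297 cr=297 sum_balances=0
After txn 2: dr=459 cr=459 sum_balances=0
After txn 3: dr=265 cr=265 sum_balances=0
After txn 4: dr=409 cr=409 sum_balances=0
After txn 5: dr=360 cr=360 sum_balances=0
After txn 6: dr=369 cr=369 sum_balances=0
After txn 7: dr=134 cr=134 sum_balances=0

Answer: ok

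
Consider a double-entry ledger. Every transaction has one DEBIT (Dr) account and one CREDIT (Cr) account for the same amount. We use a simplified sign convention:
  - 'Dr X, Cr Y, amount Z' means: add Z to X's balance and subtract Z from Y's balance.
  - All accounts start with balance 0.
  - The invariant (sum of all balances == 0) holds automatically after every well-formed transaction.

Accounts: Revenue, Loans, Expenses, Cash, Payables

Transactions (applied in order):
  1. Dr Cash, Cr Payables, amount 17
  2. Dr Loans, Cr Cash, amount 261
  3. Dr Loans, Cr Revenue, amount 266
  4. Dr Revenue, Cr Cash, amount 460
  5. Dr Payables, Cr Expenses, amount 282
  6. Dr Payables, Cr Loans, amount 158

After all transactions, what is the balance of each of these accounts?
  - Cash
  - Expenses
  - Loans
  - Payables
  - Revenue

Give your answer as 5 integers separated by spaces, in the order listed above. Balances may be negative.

After txn 1 (Dr Cash, Cr Payables, amount 17): Cash=17 Payables=-17
After txn 2 (Dr Loans, Cr Cash, amount 261): Cash=-244 Loans=261 Payables=-17
After txn 3 (Dr Loans, Cr Revenue, amount 266): Cash=-244 Loans=527 Payables=-17 Revenue=-266
After txn 4 (Dr Revenue, Cr Cash, amount 460): Cash=-704 Loans=527 Payables=-17 Revenue=194
After txn 5 (Dr Payables, Cr Expenses, amount 282): Cash=-704 Expenses=-282 Loans=527 Payables=265 Revenue=194
After txn 6 (Dr Payables, Cr Loans, amount 158): Cash=-704 Expenses=-282 Loans=369 Payables=423 Revenue=194

Answer: -704 -282 369 423 194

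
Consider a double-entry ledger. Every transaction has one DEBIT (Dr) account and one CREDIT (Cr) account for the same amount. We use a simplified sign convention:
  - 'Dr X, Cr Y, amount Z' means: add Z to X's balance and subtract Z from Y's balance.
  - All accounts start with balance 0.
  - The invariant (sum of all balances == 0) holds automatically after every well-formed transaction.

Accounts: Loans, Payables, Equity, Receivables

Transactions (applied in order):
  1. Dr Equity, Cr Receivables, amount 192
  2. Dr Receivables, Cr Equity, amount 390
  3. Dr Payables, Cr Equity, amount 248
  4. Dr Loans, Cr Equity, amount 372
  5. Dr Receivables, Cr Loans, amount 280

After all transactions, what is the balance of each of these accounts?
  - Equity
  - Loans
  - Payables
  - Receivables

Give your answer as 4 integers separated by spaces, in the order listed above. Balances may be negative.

After txn 1 (Dr Equity, Cr Receivables, amount 192): Equity=192 Receivables=-192
After txn 2 (Dr Receivables, Cr Equity, amount 390): Equity=-198 Receivables=198
After txn 3 (Dr Payables, Cr Equity, amount 248): Equity=-446 Payables=248 Receivables=198
After txn 4 (Dr Loans, Cr Equity, amount 372): Equity=-818 Loans=372 Payables=248 Receivables=198
After txn 5 (Dr Receivables, Cr Loans, amount 280): Equity=-818 Loans=92 Payables=248 Receivables=478

Answer: -818 92 248 478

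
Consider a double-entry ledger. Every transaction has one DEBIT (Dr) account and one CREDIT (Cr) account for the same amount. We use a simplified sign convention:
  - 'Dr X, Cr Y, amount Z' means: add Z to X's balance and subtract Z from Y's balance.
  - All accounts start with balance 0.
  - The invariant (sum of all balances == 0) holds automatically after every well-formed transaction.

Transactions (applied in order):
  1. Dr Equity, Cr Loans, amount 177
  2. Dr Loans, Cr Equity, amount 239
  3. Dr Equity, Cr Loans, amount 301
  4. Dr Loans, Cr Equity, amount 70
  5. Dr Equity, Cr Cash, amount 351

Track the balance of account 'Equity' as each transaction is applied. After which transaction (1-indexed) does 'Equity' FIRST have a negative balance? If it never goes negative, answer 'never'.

Answer: 2

Derivation:
After txn 1: Equity=177
After txn 2: Equity=-62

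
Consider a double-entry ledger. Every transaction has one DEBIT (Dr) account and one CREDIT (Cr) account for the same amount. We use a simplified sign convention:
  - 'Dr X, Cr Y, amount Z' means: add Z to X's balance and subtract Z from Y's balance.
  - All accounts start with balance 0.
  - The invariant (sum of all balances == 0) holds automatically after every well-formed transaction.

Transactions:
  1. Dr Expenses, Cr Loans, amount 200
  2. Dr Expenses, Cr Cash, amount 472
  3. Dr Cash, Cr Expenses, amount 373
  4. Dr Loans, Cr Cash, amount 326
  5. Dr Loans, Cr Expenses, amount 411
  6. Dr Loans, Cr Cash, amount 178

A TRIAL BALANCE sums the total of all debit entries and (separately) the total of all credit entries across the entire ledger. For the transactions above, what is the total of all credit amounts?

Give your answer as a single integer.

Txn 1: credit+=200
Txn 2: credit+=472
Txn 3: credit+=373
Txn 4: credit+=326
Txn 5: credit+=411
Txn 6: credit+=178
Total credits = 1960

Answer: 1960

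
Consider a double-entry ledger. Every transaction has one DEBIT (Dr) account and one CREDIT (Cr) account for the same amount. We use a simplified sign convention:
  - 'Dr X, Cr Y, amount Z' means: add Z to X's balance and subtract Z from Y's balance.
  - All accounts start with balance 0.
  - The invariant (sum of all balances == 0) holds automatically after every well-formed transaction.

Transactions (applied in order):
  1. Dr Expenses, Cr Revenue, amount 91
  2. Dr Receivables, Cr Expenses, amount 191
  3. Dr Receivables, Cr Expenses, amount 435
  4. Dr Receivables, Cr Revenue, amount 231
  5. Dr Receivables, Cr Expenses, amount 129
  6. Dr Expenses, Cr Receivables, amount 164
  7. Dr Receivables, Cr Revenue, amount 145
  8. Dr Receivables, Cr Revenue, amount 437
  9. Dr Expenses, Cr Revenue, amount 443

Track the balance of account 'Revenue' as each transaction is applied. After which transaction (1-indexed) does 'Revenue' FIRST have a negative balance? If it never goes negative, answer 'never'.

Answer: 1

Derivation:
After txn 1: Revenue=-91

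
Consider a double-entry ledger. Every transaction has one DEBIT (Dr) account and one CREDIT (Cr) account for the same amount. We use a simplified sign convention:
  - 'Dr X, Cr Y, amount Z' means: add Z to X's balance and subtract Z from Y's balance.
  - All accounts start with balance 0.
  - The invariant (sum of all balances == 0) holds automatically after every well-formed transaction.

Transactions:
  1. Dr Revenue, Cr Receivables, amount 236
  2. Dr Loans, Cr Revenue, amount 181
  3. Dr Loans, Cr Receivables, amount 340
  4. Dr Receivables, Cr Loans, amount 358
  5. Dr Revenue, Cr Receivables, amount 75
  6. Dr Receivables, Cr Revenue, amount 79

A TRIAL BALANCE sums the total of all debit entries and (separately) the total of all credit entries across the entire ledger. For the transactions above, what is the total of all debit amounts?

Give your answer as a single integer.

Txn 1: debit+=236
Txn 2: debit+=181
Txn 3: debit+=340
Txn 4: debit+=358
Txn 5: debit+=75
Txn 6: debit+=79
Total debits = 1269

Answer: 1269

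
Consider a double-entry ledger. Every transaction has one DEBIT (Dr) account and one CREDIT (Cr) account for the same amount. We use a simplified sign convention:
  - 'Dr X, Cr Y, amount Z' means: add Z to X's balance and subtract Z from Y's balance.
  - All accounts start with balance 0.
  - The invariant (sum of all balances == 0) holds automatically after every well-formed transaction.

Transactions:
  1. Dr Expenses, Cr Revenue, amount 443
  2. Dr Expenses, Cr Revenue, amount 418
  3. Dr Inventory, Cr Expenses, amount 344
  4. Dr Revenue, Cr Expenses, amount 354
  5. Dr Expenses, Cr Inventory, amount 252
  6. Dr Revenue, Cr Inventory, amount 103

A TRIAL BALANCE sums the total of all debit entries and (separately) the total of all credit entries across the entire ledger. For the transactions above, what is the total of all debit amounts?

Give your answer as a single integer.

Answer: 1914

Derivation:
Txn 1: debit+=443
Txn 2: debit+=418
Txn 3: debit+=344
Txn 4: debit+=354
Txn 5: debit+=252
Txn 6: debit+=103
Total debits = 1914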